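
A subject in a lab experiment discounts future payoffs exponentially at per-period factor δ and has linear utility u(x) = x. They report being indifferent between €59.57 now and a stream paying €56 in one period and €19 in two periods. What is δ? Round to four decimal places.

δ ≈ 0.8300

The stream is worth 56δ + 19δ² today, so 56δ + 19δ² = 59.57.
So 19δ² + 56δ − 59.57 = 0.
δ = (−56 + √(56² + 4·19·59.57)) / (2·19) = (−56 + √7663.32) / 38 ≈ 0.8300.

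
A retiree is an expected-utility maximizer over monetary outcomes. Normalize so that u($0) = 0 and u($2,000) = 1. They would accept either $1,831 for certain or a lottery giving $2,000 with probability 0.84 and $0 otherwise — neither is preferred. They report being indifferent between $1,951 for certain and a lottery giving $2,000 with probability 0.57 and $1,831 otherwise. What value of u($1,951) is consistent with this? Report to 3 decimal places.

0.931

First, u($1,831) = 0.84·u($2,000) + 0.16·u($0) = 0.84.
Then u($1,951) = 0.57·u($2,000) + 0.43·u($1,831) = 0.57·1.00 + 0.43·0.84 = 0.9312.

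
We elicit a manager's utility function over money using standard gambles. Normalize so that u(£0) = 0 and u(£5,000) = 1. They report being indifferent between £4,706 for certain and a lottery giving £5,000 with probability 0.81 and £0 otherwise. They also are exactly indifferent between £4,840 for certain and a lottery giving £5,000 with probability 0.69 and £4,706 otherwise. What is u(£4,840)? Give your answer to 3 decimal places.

From the first indifference, u(£4,706) = 0.81·u(£5,000) + 0.19·u(£0) = 0.81·1 + 0.19·0 = 0.81.
Then u(£4,840) = 0.69·u(£5,000) + 0.31·u(£4,706) = 0.69·1.00 + 0.31·0.81 = 0.9411.

0.941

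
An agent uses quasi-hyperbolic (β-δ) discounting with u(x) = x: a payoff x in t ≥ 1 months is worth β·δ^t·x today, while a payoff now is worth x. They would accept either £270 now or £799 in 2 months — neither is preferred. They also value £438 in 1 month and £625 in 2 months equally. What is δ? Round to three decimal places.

δ ≈ 0.701

The second indifference involves only future payoffs, so β cancels: β·δ^1·438 = β·δ^2·625, giving δ = 438/625 = 0.70080.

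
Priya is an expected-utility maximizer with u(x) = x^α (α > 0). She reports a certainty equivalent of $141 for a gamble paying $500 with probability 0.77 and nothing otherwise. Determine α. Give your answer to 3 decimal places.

EU(lottery) = 0.77·500^α + 0.23·0 = 0.77·500^α.
Setting u(141) equal to that: 141^α = 0.77·500^α ⇒ (141/500)^α = 0.77.
Take logs: α = ln 0.77 / ln(141/500) ≈ 0.20647.

α ≈ 0.206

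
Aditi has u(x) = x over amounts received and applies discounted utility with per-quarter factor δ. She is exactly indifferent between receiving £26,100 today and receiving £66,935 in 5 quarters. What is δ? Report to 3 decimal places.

Equating discounted utilities: u(26100) = δ^5·u(66935) ⇒ δ^5 = u(26100)/u(66935).
With u(x) = x: δ^5 = 26100/66935 = 0.38993.
Hence δ = (0.38993)^(1/5) = 0.82832.

δ ≈ 0.828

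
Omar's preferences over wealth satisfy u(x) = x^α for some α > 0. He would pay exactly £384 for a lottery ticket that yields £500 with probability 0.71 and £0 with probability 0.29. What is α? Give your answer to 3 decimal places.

α ≈ 1.297

The lottery's expected utility is 0.71·u(500) + 0.29·u(0) = 0.71·500^α (since u(0) = 0 for α > 0).
Setting u(384) equal to that: 384^α = 0.71·500^α ⇒ (384/500)^α = 0.71.
α = ln(0.71) / ln(384/500) = -0.342490/-0.263966 ≈ 1.297.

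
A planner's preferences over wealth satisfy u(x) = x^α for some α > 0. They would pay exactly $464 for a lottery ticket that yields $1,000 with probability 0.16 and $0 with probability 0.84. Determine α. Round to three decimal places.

EU(lottery) = 0.16·1000^α + 0.84·0 = 0.16·1000^α.
Setting u(464) equal to that: 464^α = 0.16·1000^α ⇒ (464/1000)^α = 0.16.
α = ln(0.16) / ln(464/1000) = -1.832581/-0.767871 ≈ 2.387.

α ≈ 2.387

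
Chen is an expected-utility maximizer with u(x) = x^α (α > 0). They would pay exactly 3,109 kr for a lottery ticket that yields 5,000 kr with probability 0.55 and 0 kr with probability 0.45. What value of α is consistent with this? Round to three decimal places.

α ≈ 1.258

Since u(0) = 0, the lottery's EU is 0.55·5000^α.
Equating: 3109^α = 0.55·5000^α, i.e. 0.6218^α = 0.55.
Take logs: α = ln 0.55 / ln(3109/5000) ≈ 1.25824.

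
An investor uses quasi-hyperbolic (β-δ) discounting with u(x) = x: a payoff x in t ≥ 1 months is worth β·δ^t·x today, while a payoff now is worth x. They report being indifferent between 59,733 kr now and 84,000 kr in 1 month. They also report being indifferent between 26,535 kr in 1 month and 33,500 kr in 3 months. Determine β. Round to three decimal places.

β ≈ 0.799

Both payoffs in the second observation are in the future, so β drops out: δ^1·26535 = δ^3·33500 ⇒ δ^2 = 26535/33500 = 0.79209, so δ = 0.88999.
Now use the now-vs-future pair: 59733 = β·δ·84000 gives β = 59733/(0.88999·84000) ≈ 0.799.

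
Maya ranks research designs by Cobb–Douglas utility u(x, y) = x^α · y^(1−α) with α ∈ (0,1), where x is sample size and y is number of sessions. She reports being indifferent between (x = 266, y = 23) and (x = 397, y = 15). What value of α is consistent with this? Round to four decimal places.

Set the two utilities equal: 266^α·23^(1−α) = 397^α·15^(1−α).
Taking logs: α·ln 266 + (1−α)·ln 23 = α·ln 397 + (1−α)·ln 15, i.e. α·-0.4004400 = (1−α)·-0.4274440.
With A = -0.4004400 and B = -0.4274440: α·A = (1−α)·B, so α = B/(A+B) = -0.4274440/-0.8278840 ≈ 0.5163.

α ≈ 0.5163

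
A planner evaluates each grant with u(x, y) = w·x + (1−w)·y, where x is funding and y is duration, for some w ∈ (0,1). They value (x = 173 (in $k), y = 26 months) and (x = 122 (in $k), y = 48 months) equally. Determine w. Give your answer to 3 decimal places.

w = 0.301

Equating utilities: w·173 + (1−w)·26 = w·122 + (1−w)·48.
w·(173−122) = (1−w)·(48−26), i.e. w·51 = (1−w)·22.
So w/(1−w) = 22/51 = 0.4314, giving w = 22/(51+22) = 0.301.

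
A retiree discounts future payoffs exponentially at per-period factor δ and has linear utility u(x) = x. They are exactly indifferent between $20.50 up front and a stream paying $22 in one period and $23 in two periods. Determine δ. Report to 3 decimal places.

The stream is worth 22δ + 23δ² today, so 22δ + 23δ² = 20.50.
So 23δ² + 22δ − 20.50 = 0.
By the quadratic formula (taking the positive root), δ = (−22 + √2370.00) / 46 ≈ 0.580.

δ ≈ 0.580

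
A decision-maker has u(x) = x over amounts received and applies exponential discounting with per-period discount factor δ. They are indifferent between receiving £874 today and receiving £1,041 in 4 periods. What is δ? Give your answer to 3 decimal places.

δ ≈ 0.957

Equating discounted utilities: u(874) = δ^4·u(1041) ⇒ δ^4 = u(874)/u(1041).
With u(x) = x: δ^4 = 874/1041 = 0.83958.
Taking the 4th root: δ = 0.83958^(1/4) ≈ 0.957.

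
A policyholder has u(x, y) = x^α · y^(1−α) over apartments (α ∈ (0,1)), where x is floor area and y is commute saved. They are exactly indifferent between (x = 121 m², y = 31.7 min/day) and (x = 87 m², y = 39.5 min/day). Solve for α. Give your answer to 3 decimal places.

α ≈ 0.400

Set the two utilities equal: 121^α·31.7^(1−α) = 87^α·39.5^(1−α).
(121/87)^α = (39.5/31.7)^(1−α); take logs: α·ln(121/87) = (1−α)·ln(39.5/31.7), i.e. α·0.329882 = (1−α)·0.219984.
Thus α·(0.549866) = 0.219984, so α = 0.219984/0.549866 ≈ 0.400.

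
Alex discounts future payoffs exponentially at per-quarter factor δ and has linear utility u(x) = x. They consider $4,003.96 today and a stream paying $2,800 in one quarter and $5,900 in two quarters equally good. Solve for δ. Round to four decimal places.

Equating present values: 4003.96 = 2800δ + 5900δ².
So 5900δ² + 2800δ − 4003.96 = 0.
The positive root is δ = [−2800 + √(2800² + 4·5900·4003.96)] / (2·5900) = (−2800 + 10116.000)/11800 ≈ 0.6200.

δ ≈ 0.6200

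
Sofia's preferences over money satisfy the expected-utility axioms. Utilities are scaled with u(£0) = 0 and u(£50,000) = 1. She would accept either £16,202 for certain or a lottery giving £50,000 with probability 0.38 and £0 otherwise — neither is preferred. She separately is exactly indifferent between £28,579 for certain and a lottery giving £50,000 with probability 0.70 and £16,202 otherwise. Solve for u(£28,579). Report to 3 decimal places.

0.814

The first gamble pins u(£16,202): it must equal 0.38·1 + 0.62·0 = 0.38.
Then u(£28,579) = 0.70·u(£50,000) + 0.30·u(£16,202) = 0.70·1.00 + 0.30·0.38 = 0.8140.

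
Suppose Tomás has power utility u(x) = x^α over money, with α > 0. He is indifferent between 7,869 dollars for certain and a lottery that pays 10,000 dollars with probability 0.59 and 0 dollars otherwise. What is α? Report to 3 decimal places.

EU(lottery) = 0.59·10000^α + 0.41·0 = 0.59·10000^α.
Equating: 7869^α = 0.59·10000^α, i.e. 0.7869^α = 0.59.
Take logs: α = ln 0.59 / ln(7869/10000) ≈ 2.20164.

α ≈ 2.202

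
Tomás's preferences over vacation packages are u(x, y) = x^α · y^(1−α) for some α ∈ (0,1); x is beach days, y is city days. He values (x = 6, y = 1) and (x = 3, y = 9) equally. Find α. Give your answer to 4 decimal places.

The Cobb–Douglas utilities coincide, so 6^α·1^(1−α) = 3^α·9^(1−α).
Rearrange to (6/3)^α = (9/1)^(1−α) and take logs: α·0.6931472 = (1−α)·2.1972246.
Thus α·(2.8903718) = 2.1972246, so α = 2.1972246/2.8903718 ≈ 0.7602.

α ≈ 0.7602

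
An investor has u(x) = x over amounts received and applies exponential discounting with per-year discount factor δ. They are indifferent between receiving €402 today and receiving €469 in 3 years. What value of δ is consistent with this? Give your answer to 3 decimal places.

δ ≈ 0.950

Indifference means u(402) = δ^3 · u(469), so δ^3 = u(402)/u(469).
With u(x) = x: δ^3 = 402/469 = 0.85714.
So δ = 0.85714^(1/3) ≈ 0.950.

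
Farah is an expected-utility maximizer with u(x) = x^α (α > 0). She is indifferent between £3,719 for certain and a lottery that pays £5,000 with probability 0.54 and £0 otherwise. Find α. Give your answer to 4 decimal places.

α ≈ 2.0818

The lottery's expected utility is 0.54·u(5000) + 0.46·u(0) = 0.54·5000^α (since u(0) = 0 for α > 0).
Setting u(3719) equal to that: 3719^α = 0.54·5000^α ⇒ (3719/5000)^α = 0.54.
Taking logs: α·ln(3719/5000) = ln(0.54), so α = -0.6161861 / -0.2959831 ≈ 2.0818.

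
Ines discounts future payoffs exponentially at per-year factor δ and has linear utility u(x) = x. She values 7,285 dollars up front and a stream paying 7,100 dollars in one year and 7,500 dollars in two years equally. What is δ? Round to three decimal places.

Equating present values: 7285 = 7100δ + 7500δ².
So 7500δ² + 7100δ − 7285 = 0.
By the quadratic formula (taking the positive root), δ = (−7100 + √268960000.00) / 15000 ≈ 0.620.

δ ≈ 0.620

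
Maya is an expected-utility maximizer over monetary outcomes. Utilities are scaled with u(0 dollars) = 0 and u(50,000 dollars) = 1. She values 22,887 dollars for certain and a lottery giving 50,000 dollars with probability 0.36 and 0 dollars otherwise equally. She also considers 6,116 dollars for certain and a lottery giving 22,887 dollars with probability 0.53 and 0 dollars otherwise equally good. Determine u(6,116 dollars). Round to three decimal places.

0.191

From the first indifference, u(22,887 dollars) = 0.36·u(50,000 dollars) + 0.64·u(0 dollars) = 0.36·1 + 0.64·0 = 0.36.
Then u(6,116 dollars) = 0.53·u(22,887 dollars) + 0.47·u(0 dollars) = 0.53·0.36 + 0.47·0.00 = 0.1908.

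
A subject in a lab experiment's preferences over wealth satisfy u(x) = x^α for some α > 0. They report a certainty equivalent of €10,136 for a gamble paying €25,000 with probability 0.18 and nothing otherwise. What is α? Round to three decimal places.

α ≈ 1.899

EU(lottery) = 0.18·25000^α + 0.82·0 = 0.18·25000^α.
Equating: 10136^α = 0.18·25000^α, i.e. 0.4054^α = 0.18.
Take logs: α = ln 0.18 / ln(10136/25000) ≈ 1.89946.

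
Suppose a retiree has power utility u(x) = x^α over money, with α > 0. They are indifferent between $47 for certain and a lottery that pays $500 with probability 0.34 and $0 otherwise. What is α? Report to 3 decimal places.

EU(lottery) = 0.34·500^α + 0.66·0 = 0.34·500^α.
Equating: 47^α = 0.34·500^α, i.e. 0.0940^α = 0.34.
Take logs: α = ln 0.34 / ln(47/500) ≈ 0.45626.

α ≈ 0.456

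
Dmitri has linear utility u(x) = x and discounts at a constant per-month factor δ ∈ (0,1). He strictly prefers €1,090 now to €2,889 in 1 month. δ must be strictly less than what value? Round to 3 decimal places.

Comparing present values: 1090 > δ·2889.
Dividing through by 2889 gives δ < 0.37729.

δ < 0.377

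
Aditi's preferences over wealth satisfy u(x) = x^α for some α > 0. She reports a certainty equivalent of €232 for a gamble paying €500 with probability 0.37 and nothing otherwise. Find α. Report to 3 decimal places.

The lottery's expected utility is 0.37·u(500) + 0.63·u(0) = 0.37·500^α (since u(0) = 0 for α > 0).
Equating: 232^α = 0.37·500^α, i.e. 0.4640^α = 0.37.
Taking logs: α·ln(232/500) = ln(0.37), so α = -0.994252 / -0.767871 ≈ 1.295.

α ≈ 1.295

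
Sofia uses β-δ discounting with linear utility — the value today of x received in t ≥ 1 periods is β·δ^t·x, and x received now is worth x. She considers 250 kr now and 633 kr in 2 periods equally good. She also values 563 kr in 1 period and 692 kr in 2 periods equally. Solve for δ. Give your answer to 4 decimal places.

Both payoffs in the second observation are in the future, so β drops out: δ^1·563 = δ^2·692 ⇒ δ = 563/692 = 0.81358.

δ ≈ 0.8136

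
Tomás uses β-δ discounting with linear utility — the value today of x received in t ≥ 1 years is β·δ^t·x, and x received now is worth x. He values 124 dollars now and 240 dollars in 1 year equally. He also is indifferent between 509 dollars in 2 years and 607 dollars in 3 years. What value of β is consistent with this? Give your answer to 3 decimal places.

The second indifference involves only future payoffs, so β cancels: β·δ^2·509 = β·δ^3·607, giving δ = 509/607 = 0.83855.
The first indifference: 124 = β·δ·240, so β = 124/(δ·240) = 124/(0.83855·240) ≈ 0.616.

β ≈ 0.616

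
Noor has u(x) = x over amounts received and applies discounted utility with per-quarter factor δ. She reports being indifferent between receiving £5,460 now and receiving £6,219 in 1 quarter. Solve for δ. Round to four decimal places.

δ ≈ 0.8780

Equating discounted utilities: u(5460) = δ·u(6219) ⇒ δ = u(5460)/u(6219).
With u(x) = x: δ = 5460/6219 = 0.87795.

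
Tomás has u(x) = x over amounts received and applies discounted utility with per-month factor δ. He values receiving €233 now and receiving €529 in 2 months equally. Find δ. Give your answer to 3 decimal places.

δ ≈ 0.664

The payoff in 2 months is discounted by δ^2, so u(233) = δ^2·u(529) and δ^2 = u(233)/u(529).
With u(x) = x: δ^2 = 233/529 = 0.44045.
Taking the square root: δ = 0.44045^(1/2) ≈ 0.664.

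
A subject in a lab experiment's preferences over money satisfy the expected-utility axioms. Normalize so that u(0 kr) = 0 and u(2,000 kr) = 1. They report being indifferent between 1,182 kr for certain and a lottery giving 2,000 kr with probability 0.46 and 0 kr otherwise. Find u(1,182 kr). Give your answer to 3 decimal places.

0.460

u(1,182 kr) equals the lottery's expected utility: 0.46·1 + 0.54·0 = 0.46.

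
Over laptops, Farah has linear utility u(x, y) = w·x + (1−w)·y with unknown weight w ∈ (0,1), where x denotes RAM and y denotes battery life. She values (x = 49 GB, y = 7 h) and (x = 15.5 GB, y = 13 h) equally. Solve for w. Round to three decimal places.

w = 0.152

u(49,7) = u(15.5,13) means w·49 + (1−w)·7 = w·15.5 + (1−w)·13.
Collecting terms: w·33.5 = (1−w)·6.
The marginal rate of substitution is 6/33.5, so w = 6/(33.5+6) = 0.152.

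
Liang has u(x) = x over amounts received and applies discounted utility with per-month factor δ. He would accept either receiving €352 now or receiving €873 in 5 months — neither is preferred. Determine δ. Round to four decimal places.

δ ≈ 0.8339

Indifference means u(352) = δ^5 · u(873), so δ^5 = u(352)/u(873).
With u(x) = x: δ^5 = 352/873 = 0.40321.
So δ = 0.40321^(1/5) ≈ 0.8339.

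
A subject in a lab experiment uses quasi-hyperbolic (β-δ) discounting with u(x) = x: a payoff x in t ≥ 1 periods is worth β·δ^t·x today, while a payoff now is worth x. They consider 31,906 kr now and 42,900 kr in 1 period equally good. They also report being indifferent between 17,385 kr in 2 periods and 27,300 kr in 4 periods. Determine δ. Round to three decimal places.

The second indifference involves only future payoffs, so β cancels: β·δ^2·17385 = β·δ^4·27300, giving δ^2 = 17385/27300 = 0.63681, so δ = 0.79801.

δ ≈ 0.798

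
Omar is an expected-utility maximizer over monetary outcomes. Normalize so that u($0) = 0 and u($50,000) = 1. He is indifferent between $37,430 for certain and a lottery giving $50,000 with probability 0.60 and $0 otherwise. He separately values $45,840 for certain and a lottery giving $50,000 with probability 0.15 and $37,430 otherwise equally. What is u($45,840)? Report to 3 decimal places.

0.660

From the first indifference, u($37,430) = 0.60·u($50,000) + 0.40·u($0) = 0.60·1 + 0.40·0 = 0.60.
The second indifference gives u($45,840) = 0.15·u($50,000) + 0.85·u($37,430) = 0.15·1.00 + 0.85·0.60 = 0.6600.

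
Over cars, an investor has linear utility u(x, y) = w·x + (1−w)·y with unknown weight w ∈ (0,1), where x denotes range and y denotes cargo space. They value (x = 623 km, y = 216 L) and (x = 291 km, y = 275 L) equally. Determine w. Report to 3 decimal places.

w = 0.151

Indifference: w·623 + (1−w)·216 = w·291 + (1−w)·275.
Rearranging, 332·w − 59·(1−w) = 0.
Hence w = 59/(332+59) = 59/391 = 0.151.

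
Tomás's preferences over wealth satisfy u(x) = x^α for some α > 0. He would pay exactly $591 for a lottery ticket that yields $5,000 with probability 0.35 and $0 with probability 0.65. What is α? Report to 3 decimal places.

The lottery's expected utility is 0.35·u(5000) + 0.65·u(0) = 0.35·5000^α (since u(0) = 0 for α > 0).
Indifference: 591^α = 0.35·5000^α, so (591/5000)^α = 0.35.
Take logs: α = ln 0.35 / ln(591/5000) ≈ 0.49163.

α ≈ 0.492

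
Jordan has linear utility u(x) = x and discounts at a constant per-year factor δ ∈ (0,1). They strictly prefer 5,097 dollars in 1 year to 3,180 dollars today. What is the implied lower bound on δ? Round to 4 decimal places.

δ > 0.6239

Under u(x) = x this choice says 3180 < δ·5097.
So δ > 3180/5097 = 0.62390.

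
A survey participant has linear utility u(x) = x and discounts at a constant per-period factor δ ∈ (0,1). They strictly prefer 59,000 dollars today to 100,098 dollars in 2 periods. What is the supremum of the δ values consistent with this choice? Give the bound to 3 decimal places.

δ < 0.768

Under u(x) = x this choice says 59000 > δ^2·100098.
So δ^2 < 59000/100098 = 0.58942; taking the square root of both positive sides preserves the inequality.
δ < (59000/100098)^(1/2) ≈ 0.768.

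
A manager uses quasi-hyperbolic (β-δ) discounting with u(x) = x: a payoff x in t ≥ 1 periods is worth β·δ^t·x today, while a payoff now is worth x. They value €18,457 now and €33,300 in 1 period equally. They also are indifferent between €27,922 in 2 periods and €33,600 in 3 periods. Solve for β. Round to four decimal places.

β ≈ 0.6670

From the later pair, β·δ^2·27922 = β·δ^3·33600; dividing through, δ = 27922/33600 = 0.83101.
The first indifference: 18457 = β·δ·33300, so β = 18457/(δ·33300) = 18457/(0.83101·33300) ≈ 0.6670.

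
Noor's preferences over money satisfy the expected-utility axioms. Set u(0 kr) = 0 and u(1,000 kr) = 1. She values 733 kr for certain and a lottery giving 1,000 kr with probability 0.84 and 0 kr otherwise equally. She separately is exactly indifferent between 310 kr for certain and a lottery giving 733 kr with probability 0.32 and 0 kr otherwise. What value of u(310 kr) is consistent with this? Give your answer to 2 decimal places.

First, u(733 kr) = 0.84·u(1,000 kr) + 0.16·u(0 kr) = 0.84.
Chaining: u(310 kr) = 0.32·0.84 + 0.68·0.00 = 0.2688.

0.27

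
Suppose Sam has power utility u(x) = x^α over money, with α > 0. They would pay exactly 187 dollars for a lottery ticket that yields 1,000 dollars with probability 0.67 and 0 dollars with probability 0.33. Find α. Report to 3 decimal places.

α ≈ 0.239

Since u(0) = 0, the lottery's EU is 0.67·1000^α.
Setting u(187) equal to that: 187^α = 0.67·1000^α ⇒ (187/1000)^α = 0.67.
Take logs: α = ln 0.67 / ln(187/1000) ≈ 0.23886.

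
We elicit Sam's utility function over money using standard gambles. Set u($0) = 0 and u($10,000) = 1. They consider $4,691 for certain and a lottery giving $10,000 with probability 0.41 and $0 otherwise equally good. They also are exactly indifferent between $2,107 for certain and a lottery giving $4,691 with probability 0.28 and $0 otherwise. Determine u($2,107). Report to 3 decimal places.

0.115

From the first indifference, u($4,691) = 0.41·u($10,000) + 0.59·u($0) = 0.41·1 + 0.59·0 = 0.41.
Chaining: u($2,107) = 0.28·0.41 + 0.72·0.00 = 0.1148.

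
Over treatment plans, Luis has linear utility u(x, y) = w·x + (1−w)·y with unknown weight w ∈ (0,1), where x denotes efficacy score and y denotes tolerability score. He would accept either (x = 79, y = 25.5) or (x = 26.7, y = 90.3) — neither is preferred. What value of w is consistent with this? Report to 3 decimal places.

w = 0.553

Equating utilities: w·79 + (1−w)·25.5 = w·26.7 + (1−w)·90.3.
w·(79−26.7) = (1−w)·(90.3−25.5), i.e. w·52.3 = (1−w)·64.8.
Hence w = 64.8/(52.3+64.8) = 64.8/117.1 = 0.553.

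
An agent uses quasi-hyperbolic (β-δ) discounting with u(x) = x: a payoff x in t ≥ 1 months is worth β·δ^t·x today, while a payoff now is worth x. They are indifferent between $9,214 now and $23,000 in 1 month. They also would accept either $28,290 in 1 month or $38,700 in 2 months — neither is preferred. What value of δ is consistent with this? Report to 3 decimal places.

Both payoffs in the second observation are in the future, so β drops out: δ^1·28290 = δ^2·38700 ⇒ δ = 28290/38700 = 0.73101.

δ ≈ 0.731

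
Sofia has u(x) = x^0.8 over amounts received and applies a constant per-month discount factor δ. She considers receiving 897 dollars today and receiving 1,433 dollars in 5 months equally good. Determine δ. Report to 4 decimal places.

δ ≈ 0.9278

The payoff in 5 months is discounted by δ^5, so u(897) = δ^5·u(1433) and δ^5 = u(897)/u(1433).
Since u(x) = x^0.8, δ^5 = (897/1433)^0.8 = 0.62596^0.8 = 0.68744.
Taking the 5th root: δ = 0.68744^(1/5) ≈ 0.9278.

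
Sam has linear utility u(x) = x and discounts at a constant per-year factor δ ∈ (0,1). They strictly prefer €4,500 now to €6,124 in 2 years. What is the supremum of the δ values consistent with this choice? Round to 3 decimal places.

δ < 0.857

Comparing present values: 4500 > δ^2·6124.
Hence δ^2 < 4500/6124 = 0.73481, and x ↦ x^(1/2) is increasing on (0,∞).
δ < (4500/6124)^(1/2) ≈ 0.857.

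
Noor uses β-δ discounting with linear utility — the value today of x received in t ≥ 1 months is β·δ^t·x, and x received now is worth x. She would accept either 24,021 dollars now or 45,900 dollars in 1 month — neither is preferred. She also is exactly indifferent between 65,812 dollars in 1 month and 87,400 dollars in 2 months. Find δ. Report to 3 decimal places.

From the later pair, β·δ^1·65812 = β·δ^2·87400; dividing through, δ = 65812/87400 = 0.75300.

δ ≈ 0.753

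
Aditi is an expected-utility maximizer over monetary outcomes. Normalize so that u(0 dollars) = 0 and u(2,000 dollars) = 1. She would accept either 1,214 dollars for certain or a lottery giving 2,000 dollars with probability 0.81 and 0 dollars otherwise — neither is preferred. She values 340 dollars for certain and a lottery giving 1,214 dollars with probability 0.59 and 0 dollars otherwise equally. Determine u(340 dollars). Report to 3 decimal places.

The first gamble pins u(1,214 dollars): it must equal 0.81·1 + 0.19·0 = 0.81.
Then u(340 dollars) = 0.59·u(1,214 dollars) + 0.41·u(0 dollars) = 0.59·0.81 + 0.41·0.00 = 0.4779.

0.478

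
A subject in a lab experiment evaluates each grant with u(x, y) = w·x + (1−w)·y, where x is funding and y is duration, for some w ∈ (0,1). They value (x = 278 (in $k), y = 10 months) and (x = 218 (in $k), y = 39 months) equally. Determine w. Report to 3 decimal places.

Equating utilities: w·278 + (1−w)·10 = w·218 + (1−w)·39.
Rearranging, 60·w − 29·(1−w) = 0.
The marginal rate of substitution is 29/60, so w = 29/(60+29) = 0.326.

w = 0.326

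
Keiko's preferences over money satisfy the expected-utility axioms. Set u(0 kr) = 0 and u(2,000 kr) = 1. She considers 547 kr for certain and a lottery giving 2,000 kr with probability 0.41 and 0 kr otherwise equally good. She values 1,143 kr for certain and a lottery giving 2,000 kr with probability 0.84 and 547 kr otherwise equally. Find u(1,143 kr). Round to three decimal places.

0.906

From the first indifference, u(547 kr) = 0.41·u(2,000 kr) + 0.59·u(0 kr) = 0.41·1 + 0.59·0 = 0.41.
Then u(1,143 kr) = 0.84·u(2,000 kr) + 0.16·u(547 kr) = 0.84·1.00 + 0.16·0.41 = 0.9056.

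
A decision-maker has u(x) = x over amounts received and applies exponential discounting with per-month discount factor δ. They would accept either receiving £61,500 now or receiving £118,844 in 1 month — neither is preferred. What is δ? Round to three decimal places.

Indifference means u(61500) = δ · u(118844), so δ = u(61500)/u(118844).
With u(x) = x: δ = 61500/118844 = 0.51749.

δ ≈ 0.517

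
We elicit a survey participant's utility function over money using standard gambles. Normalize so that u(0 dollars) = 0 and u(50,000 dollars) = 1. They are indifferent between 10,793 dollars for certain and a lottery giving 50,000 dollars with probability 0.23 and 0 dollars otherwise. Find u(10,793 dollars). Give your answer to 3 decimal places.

By the standard-gamble method, u(10,793 dollars) is just the indifference probability on the best outcome: 0.23.

0.230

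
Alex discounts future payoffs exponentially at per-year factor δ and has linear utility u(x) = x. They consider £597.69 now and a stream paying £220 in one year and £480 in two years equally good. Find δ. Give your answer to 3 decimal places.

δ ≈ 0.910

Present value of the stream is 220·δ + 480·δ². Indifference gives 220δ + 480δ² = 597.69.
Rearranged: 480δ² + 220δ − 597.69 = 0.
The positive root is δ = [−220 + √(220² + 4·480·597.69)] / (2·480) = (−220 + 1093.602)/960 ≈ 0.910.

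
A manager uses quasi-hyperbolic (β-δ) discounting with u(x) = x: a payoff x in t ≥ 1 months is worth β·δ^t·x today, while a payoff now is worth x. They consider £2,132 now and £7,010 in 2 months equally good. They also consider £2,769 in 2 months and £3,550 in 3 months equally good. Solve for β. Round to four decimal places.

β ≈ 0.4999

The second indifference involves only future payoffs, so β cancels: β·δ^2·2769 = β·δ^3·3550, giving δ = 2769/3550 = 0.78000.
The first indifference: 2132 = β·δ^2·7010, so β = 2132/(δ^2·7010) = 2132/(0.60840·7010) ≈ 0.4999.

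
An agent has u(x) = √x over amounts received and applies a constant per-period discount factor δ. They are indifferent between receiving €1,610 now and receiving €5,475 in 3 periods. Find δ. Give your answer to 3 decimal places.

The payoff in 3 periods is discounted by δ^3, so u(1610) = δ^3·u(5475) and δ^3 = u(1610)/u(5475).
Since u(x) = √x, δ^3 = √(1610/5475) = 0.54228.
Hence δ = (0.54228)^(1/3) = 0.81547.

δ ≈ 0.815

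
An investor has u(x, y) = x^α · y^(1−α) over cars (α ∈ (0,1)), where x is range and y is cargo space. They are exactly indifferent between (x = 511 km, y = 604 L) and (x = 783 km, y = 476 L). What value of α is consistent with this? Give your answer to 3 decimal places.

Set the two utilities equal: 511^α·604^(1−α) = 783^α·476^(1−α).
(511/783)^α = (476/604)^(1−α); take logs: α·ln(511/783) = (1−α)·ln(476/604), i.e. α·-0.426763 = (1−α)·-0.238156.
With A = -0.426763 and B = -0.238156: α·A = (1−α)·B, so α = B/(A+B) = -0.238156/-0.664919 ≈ 0.358.

α ≈ 0.358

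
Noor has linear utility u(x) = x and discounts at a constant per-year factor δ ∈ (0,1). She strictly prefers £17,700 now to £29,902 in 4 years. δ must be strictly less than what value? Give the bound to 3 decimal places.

δ < 0.877

Comparing present values: 17700 > δ^4·29902.
Hence δ^4 < 17700/29902 = 0.59193, and x ↦ x^(1/4) is increasing on (0,∞).
δ < (17700/29902)^(1/4) ≈ 0.877.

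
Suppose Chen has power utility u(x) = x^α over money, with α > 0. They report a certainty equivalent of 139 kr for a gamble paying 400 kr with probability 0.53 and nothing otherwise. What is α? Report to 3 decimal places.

α ≈ 0.601

Since u(0) = 0, the lottery's EU is 0.53·400^α.
Equating: 139^α = 0.53·400^α, i.e. 0.3475^α = 0.53.
α = ln(0.53) / ln(139/400) = -0.634878/-1.056991 ≈ 0.601.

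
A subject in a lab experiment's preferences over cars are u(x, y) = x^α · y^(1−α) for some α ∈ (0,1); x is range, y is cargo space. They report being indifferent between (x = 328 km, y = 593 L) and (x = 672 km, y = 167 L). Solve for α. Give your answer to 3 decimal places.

Indifference: 328^α · 593^(1−α) = 672^α · 167^(1−α).
(328/672)^α = (167/593)^(1−α); take logs: α·ln(328/672) = (1−α)·ln(167/593), i.e. α·-0.717245 = (1−α)·-1.267201.
So α/(1−α) = (-1.267201)/(-0.717245) = 1.766762, and α = 1.766762/2.766762 ≈ 0.639.

α ≈ 0.639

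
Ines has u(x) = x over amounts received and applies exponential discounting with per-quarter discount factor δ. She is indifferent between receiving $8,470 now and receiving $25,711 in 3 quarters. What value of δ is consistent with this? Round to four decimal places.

δ ≈ 0.6906

The payoff in 3 quarters is discounted by δ^3, so u(8470) = δ^3·u(25711) and δ^3 = u(8470)/u(25711).
With u(x) = x: δ^3 = 8470/25711 = 0.32943.
Taking the cube root: δ = 0.32943^(1/3) ≈ 0.6906.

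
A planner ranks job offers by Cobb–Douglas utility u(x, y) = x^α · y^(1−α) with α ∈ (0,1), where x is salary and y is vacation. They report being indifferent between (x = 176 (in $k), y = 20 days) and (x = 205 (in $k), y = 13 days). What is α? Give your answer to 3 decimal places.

α ≈ 0.739

Indifference: 176^α · 20^(1−α) = 205^α · 13^(1−α).
Taking logs: α·ln 176 + (1−α)·ln 20 = α·ln 205 + (1−α)·ln 13, i.e. α·-0.152526 = (1−α)·-0.430783.
Thus α·(-0.583309) = -0.430783, so α = -0.430783/-0.583309 ≈ 0.739.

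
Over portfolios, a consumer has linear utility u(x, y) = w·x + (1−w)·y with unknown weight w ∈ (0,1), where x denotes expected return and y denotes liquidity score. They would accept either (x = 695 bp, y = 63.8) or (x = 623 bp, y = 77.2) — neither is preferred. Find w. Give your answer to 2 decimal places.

u(695,63.8) = u(623,77.2) means w·695 + (1−w)·63.8 = w·623 + (1−w)·77.2.
w·(695−623) = (1−w)·(77.2−63.8), i.e. w·72 = (1−w)·13.4.
Hence w = 13.4/(72+13.4) = 13.4/85.4 = 0.16.

w = 0.16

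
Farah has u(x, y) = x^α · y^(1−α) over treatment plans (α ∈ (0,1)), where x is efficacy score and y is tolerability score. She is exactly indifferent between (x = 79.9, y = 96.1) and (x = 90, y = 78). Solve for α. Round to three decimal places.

α ≈ 0.637

Indifference: 79.9^α · 96.1^(1−α) = 90^α · 78^(1−α).
Taking logs: α·ln 79.9 + (1−α)·ln 96.1 = α·ln 90 + (1−α)·ln 78, i.e. α·-0.119034 = (1−α)·-0.208680.
So α/(1−α) = (-0.208680)/(-0.119034) = 1.753113, and α = 1.753113/2.753113 ≈ 0.637.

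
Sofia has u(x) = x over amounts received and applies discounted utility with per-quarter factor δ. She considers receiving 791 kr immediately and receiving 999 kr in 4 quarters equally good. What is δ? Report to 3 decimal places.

δ ≈ 0.943

The payoff in 4 quarters is discounted by δ^4, so u(791) = δ^4·u(999) and δ^4 = u(791)/u(999).
With u(x) = x: δ^4 = 791/999 = 0.79179.
Taking the 4th root: δ = 0.79179^(1/4) ≈ 0.943.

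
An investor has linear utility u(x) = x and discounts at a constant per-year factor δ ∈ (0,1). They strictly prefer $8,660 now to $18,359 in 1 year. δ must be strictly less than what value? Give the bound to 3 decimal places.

δ < 0.472

Comparing present values: 8660 > δ·18359.
Dividing through by 18359 gives δ < 0.47170.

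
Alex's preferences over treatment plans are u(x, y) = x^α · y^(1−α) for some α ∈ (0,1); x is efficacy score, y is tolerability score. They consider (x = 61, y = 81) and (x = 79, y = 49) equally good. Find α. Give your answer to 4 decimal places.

Indifference: 61^α · 81^(1−α) = 79^α · 49^(1−α).
Taking logs: α·ln 61 + (1−α)·ln 81 = α·ln 79 + (1−α)·ln 49, i.e. α·-0.2585740 = (1−α)·-0.5026289.
With A = -0.2585740 and B = -0.5026289: α·A = (1−α)·B, so α = B/(A+B) = -0.5026289/-0.7612029 ≈ 0.6603.

α ≈ 0.6603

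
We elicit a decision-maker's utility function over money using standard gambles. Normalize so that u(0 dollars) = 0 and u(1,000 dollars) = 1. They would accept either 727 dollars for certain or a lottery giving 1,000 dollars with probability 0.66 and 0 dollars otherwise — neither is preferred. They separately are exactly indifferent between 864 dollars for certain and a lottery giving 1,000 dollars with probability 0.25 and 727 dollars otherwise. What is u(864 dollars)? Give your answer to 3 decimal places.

From the first indifference, u(727 dollars) = 0.66·u(1,000 dollars) + 0.34·u(0 dollars) = 0.66·1 + 0.34·0 = 0.66.
Then u(864 dollars) = 0.25·u(1,000 dollars) + 0.75·u(727 dollars) = 0.25·1.00 + 0.75·0.66 = 0.7450.

0.745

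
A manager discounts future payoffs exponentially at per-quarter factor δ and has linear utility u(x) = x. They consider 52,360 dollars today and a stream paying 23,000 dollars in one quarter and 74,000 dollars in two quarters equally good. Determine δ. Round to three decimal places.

δ ≈ 0.700

Equating present values: 52360 = 23000δ + 74000δ².
So 74000δ² + 23000δ − 52360 = 0.
δ = (−23000 + √(23000² + 4·74000·52360)) / (2·74000) = (−23000 + √16027560000.00) / 148000 ≈ 0.700.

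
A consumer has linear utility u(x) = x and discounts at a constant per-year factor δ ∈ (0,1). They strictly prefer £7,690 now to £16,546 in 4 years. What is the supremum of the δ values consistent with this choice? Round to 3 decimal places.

δ < 0.826

Comparing present values: 7690 > δ^4·16546.
So δ^4 < 7690/16546 = 0.46476; taking the 4th root of both positive sides preserves the inequality.
δ < 0.46476^(1/4) = 0.826.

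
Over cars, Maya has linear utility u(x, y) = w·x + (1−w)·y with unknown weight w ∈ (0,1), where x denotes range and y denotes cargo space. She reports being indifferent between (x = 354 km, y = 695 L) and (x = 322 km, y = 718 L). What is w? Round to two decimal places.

u(354,695) = u(322,718) means w·354 + (1−w)·695 = w·322 + (1−w)·718.
Rearranging, 32·w − 23·(1−w) = 0.
So w/(1−w) = 23/32 = 0.7188, giving w = 23/(32+23) = 0.42.

w = 0.42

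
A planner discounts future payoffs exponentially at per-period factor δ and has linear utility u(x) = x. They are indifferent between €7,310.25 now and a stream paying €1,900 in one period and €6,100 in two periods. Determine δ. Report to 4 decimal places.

Equating present values: 7310.25 = 1900δ + 6100δ².
That is, 6100δ² + 1900δ − 7310.25 = 0, a quadratic in δ.
By the quadratic formula (taking the positive root), δ = (−1900 + √181980100.00) / 12200 ≈ 0.9500.

δ ≈ 0.9500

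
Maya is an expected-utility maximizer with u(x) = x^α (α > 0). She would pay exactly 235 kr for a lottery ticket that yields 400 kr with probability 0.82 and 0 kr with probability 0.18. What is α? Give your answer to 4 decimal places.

EU(lottery) = 0.82·400^α + 0.18·0 = 0.82·400^α.
Setting u(235) equal to that: 235^α = 0.82·400^α ⇒ (235/400)^α = 0.82.
α = ln(0.82) / ln(235/400) = -0.1984509/-0.5318790 ≈ 0.3731.

α ≈ 0.3731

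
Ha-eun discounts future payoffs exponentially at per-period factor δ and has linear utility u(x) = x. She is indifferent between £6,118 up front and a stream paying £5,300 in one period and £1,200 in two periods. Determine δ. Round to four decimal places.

δ ≈ 0.9500

The stream is worth 5300δ + 1200δ² today, so 5300δ + 1200δ² = 6118.
Rearranged: 1200δ² + 5300δ − 6118 = 0.
The positive root is δ = [−5300 + √(5300² + 4·1200·6118)] / (2·1200) = (−5300 + 7580.000)/2400 ≈ 0.9500.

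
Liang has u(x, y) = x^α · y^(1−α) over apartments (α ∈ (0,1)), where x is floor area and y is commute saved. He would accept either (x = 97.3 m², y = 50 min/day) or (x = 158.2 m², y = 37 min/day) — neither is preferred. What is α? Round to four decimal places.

α ≈ 0.3825

The Cobb–Douglas utilities coincide, so 97.3^α·50^(1−α) = 158.2^α·37^(1−α).
(97.3/158.2)^α = (37/50)^(1−α); take logs: α·ln(97.3/158.2) = (1−α)·ln(37/50), i.e. α·-0.4860611 = (1−α)·-0.3011051.
With A = -0.4860611 and B = -0.3011051: α·A = (1−α)·B, so α = B/(A+B) = -0.3011051/-0.7871662 ≈ 0.3825.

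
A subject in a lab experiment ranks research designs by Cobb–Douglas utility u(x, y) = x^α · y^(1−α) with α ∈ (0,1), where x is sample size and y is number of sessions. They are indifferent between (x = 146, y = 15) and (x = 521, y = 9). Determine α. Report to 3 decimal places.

Indifference: 146^α · 15^(1−α) = 521^α · 9^(1−α).
Rearrange to (146/521)^α = (9/15)^(1−α) and take logs: α·-1.272143 = (1−α)·-0.510826.
With A = -1.272143 and B = -0.510826: α·A = (1−α)·B, so α = B/(A+B) = -0.510826/-1.782969 ≈ 0.287.

α ≈ 0.287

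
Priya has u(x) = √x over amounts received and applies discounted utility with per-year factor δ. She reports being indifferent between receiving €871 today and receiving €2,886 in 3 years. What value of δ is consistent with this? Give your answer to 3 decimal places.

The payoff in 3 years is discounted by δ^3, so u(871) = δ^3·u(2886) and δ^3 = u(871)/u(2886).
Since u(x) = √x, δ^3 = √(871/2886) = 0.54936.
So δ = 0.54936^(1/3) ≈ 0.819.

δ ≈ 0.819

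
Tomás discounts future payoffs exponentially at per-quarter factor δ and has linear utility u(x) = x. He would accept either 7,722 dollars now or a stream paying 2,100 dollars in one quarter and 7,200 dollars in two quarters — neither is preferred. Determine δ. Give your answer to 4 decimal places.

Present value of the stream is 2100·δ + 7200·δ². Indifference gives 2100δ + 7200δ² = 7722.
Rearranged: 7200δ² + 2100δ − 7722 = 0.
δ = (−2100 + √(2100² + 4·7200·7722)) / (2·7200) = (−2100 + √226803600.00) / 14400 ≈ 0.9000.

δ ≈ 0.9000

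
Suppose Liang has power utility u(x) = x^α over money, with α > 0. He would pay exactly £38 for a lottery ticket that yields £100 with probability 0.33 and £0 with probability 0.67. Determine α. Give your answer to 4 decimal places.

α ≈ 1.1458

The lottery's expected utility is 0.33·u(100) + 0.67·u(0) = 0.33·100^α (since u(0) = 0 for α > 0).
Equating: 38^α = 0.33·100^α, i.e. 0.3800^α = 0.33.
α = ln(0.33) / ln(38/100) = -1.1086626/-0.9675840 ≈ 1.1458.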